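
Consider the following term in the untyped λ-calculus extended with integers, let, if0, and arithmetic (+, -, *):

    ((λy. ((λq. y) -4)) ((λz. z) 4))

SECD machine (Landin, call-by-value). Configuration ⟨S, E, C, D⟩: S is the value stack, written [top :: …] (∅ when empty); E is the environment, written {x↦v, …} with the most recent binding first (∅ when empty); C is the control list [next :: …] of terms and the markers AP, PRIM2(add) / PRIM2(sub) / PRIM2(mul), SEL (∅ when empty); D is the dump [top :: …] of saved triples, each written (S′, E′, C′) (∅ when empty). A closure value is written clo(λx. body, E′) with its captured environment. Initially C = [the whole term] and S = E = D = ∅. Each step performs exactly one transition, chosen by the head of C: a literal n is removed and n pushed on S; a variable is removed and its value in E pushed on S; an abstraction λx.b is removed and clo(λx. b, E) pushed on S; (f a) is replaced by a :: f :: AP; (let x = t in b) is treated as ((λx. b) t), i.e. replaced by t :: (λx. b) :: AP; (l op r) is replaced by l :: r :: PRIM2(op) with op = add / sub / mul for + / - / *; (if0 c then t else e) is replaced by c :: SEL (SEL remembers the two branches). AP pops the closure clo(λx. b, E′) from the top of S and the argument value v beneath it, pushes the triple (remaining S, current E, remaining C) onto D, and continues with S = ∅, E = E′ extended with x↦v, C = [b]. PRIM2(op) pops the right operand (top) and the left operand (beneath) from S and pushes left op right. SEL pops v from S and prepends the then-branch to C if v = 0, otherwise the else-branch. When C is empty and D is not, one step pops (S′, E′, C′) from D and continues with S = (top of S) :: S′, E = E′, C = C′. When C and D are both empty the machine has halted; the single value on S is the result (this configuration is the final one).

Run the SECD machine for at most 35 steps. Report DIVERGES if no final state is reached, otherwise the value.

Answer: 4

Execution trace:
[0] <S=∅, E=∅, C=[((λy. ((λq. y) -4)) ((λz. z) 4))], D=∅>
[1] <S=∅, E=∅, C=[((λz. z) 4) :: (λy. ((λq. y) -4)) :: AP], D=∅>
[2] <S=∅, E=∅, C=[4 :: (λz. z) :: AP :: (λy. ((λq. y) -4)) :: AP], D=∅>
[3] <S=[4], E=∅, C=[(λz. z) :: AP :: (λy. ((λq. y) -4)) :: AP], D=∅>
[4] <S=[clo(λz. z, ∅) :: 4], E=∅, C=[AP :: (λy. ((λq. y) -4)) :: AP], D=∅>
[5] <S=∅, E={z↦4}, C=[z], D=[(∅, ∅, [(λy. ((λq. y) -4)) :: AP])]>
[6] <S=[4], E={z↦4}, C=∅, D=[(∅, ∅, [(λy. ((λq. y) -4)) :: AP])]>
[7] <S=[4], E=∅, C=[(λy. ((λq. y) -4)) :: AP], D=∅>
[8] <S=[clo(λy. ((λq. y) -4), ∅) :: 4], E=∅, C=[AP], D=∅>
[9] <S=∅, E={y↦4}, C=[((λq. y) -4)], D=[(∅, ∅, ∅)]>
[10] <S=∅, E={y↦4}, C=[-4 :: (λq. y) :: AP], D=[(∅, ∅, ∅)]>
[11] <S=[-4], E={y↦4}, C=[(λq. y) :: AP], D=[(∅, ∅, ∅)]>
[12] <S=[clo(λq. y, {y↦4}) :: -4], E={y↦4}, C=[AP], D=[(∅, ∅, ∅)]>
[13] <S=∅, E={q↦-4, y↦4}, C=[y], D=[(∅, {y↦4}, ∅) :: (∅, ∅, ∅)]>
[14] <S=[4], E={q↦-4, y↦4}, C=∅, D=[(∅, {y↦4}, ∅) :: (∅, ∅, ∅)]>
[15] <S=[4], E={y↦4}, C=∅, D=[(∅, ∅, ∅)]>
[16] <S=[4], E=∅, C=∅, D=∅>
→ final value 4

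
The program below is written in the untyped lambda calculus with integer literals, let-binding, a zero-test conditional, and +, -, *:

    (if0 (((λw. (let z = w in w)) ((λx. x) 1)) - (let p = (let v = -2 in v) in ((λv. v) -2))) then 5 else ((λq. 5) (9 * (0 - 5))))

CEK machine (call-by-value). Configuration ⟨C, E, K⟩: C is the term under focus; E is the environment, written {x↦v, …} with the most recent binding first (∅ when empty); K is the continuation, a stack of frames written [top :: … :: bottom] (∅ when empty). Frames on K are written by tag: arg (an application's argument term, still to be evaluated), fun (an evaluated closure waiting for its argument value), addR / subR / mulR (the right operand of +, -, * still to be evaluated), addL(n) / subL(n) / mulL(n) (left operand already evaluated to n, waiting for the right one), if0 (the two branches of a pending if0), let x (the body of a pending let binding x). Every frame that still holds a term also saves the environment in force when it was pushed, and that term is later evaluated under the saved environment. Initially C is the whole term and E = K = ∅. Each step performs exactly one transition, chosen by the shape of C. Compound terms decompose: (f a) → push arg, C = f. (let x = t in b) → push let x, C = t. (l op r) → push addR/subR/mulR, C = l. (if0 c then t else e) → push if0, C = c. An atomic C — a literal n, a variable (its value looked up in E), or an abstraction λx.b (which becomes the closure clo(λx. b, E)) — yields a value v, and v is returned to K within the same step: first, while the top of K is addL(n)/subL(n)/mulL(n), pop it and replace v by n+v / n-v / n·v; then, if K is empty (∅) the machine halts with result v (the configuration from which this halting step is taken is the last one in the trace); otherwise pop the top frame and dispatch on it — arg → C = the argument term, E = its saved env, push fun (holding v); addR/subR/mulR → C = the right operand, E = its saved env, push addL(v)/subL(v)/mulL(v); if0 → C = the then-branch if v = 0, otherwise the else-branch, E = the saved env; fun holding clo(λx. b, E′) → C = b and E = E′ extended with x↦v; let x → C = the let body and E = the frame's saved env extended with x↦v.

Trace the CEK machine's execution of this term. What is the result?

Answer: 5

Execution trace:
[0] ⟨C=(if0 (((λw. (let z = w in w)) ((λx. x) 1)) - (let p = (let v = -2 in v) in ((λv. v) -2))) then 5 else ((λq. 5) (9 * (0 - 5)))); E=∅; K=∅⟩
[1] ⟨C=(((λw. (let z = w in w)) ((λx. x) 1)) - (let p = (let v = -2 in v) in ((λv. v) -2))); E=∅; K=[if0]⟩
[2] ⟨C=((λw. (let z = w in w)) ((λx. x) 1)); E=∅; K=[subR :: if0]⟩
[3] ⟨C=(λw. (let z = w in w)); E=∅; K=[arg :: subR :: if0]⟩
[4] ⟨C=((λx. x) 1); E=∅; K=[fun :: subR :: if0]⟩
[5] ⟨C=(λx. x); E=∅; K=[arg :: fun :: subR :: if0]⟩
[6] ⟨C=1; E=∅; K=[fun :: fun :: subR :: if0]⟩
[7] ⟨C=x; E={x↦1}; K=[fun :: subR :: if0]⟩
[8] ⟨C=(let z = w in w); E={w↦1}; K=[subR :: if0]⟩
[9] ⟨C=w; E={w↦1}; K=[let z :: subR :: if0]⟩
[10] ⟨C=w; E={z↦1, w↦1}; K=[subR :: if0]⟩
[11] ⟨C=(let p = (let v = -2 in v) in ((λv. v) -2)); E=∅; K=[subL(1) :: if0]⟩
[12] ⟨C=(let v = -2 in v); E=∅; K=[let p :: subL(1) :: if0]⟩
[13] ⟨C=-2; E=∅; K=[let v :: let p :: subL(1) :: if0]⟩
[14] ⟨C=v; E={v↦-2}; K=[let p :: subL(1) :: if0]⟩
[15] ⟨C=((λv. v) -2); E={p↦-2}; K=[subL(1) :: if0]⟩
[16] ⟨C=(λv. v); E={p↦-2}; K=[arg :: subL(1) :: if0]⟩
[17] ⟨C=-2; E={p↦-2}; K=[fun :: subL(1) :: if0]⟩
[18] ⟨C=v; E={v↦-2, p↦-2}; K=[subL(1) :: if0]⟩
[19] ⟨C=((λq. 5) (9 * (0 - 5))); E=∅; K=∅⟩
[20] ⟨C=(λq. 5); E=∅; K=[arg]⟩
[21] ⟨C=(9 * (0 - 5)); E=∅; K=[fun]⟩
[22] ⟨C=9; E=∅; K=[mulR :: fun]⟩
[23] ⟨C=(0 - 5); E=∅; K=[mulL(9) :: fun]⟩
[24] ⟨C=0; E=∅; K=[subR :: mulL(9) :: fun]⟩
[25] ⟨C=5; E=∅; K=[subL(0) :: mulL(9) :: fun]⟩
[26] ⟨C=5; E={q↦-45}; K=∅⟩
→ final value 5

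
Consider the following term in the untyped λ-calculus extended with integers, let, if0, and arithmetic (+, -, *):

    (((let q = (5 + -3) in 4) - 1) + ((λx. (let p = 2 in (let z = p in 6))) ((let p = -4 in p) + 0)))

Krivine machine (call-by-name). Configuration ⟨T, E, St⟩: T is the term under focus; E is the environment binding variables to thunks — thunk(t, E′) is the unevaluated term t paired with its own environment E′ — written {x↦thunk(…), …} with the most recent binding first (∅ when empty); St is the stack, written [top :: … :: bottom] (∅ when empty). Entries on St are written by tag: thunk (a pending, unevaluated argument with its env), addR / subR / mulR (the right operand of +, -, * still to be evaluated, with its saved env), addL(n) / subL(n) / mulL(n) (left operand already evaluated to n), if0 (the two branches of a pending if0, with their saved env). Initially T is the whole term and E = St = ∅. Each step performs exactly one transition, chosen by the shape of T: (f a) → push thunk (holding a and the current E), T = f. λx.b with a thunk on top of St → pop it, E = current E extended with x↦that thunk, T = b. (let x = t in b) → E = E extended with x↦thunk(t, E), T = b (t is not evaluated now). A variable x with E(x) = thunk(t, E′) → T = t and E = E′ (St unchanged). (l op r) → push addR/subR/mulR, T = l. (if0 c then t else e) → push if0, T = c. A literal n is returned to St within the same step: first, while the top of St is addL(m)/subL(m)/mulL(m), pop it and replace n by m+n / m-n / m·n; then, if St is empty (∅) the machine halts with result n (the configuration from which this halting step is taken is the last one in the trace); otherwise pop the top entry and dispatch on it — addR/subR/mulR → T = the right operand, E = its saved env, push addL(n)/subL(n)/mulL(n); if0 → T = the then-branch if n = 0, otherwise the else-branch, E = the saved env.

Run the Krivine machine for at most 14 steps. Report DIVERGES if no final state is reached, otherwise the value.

Answer: 9

Execution trace:
[0] [T=(((let q = (5 + -3) in 4) - 1) + ((λx. (let p = 2 in (let z = p in 6))) ((let p = -4 in p) + 0))) | E=∅ | St=∅]
[1] [T=((let q = (5 + -3) in 4) - 1) | E=∅ | St=[addR]]
[2] [T=(let q = (5 + -3) in 4) | E=∅ | St=[subR :: addR]]
[3] [T=4 | E={q↦thunk((5 + -3), ∅)} | St=[subR :: addR]]
[4] [T=1 | E=∅ | St=[subL(4) :: addR]]
[5] [T=((λx. (let p = 2 in (let z = p in 6))) ((let p = -4 in p) + 0)) | E=∅ | St=[addL(3)]]
[6] [T=(λx. (let p = 2 in (let z = p in 6))) | E=∅ | St=[thunk :: addL(3)]]
[7] [T=(let p = 2 in (let z = p in 6)) | E={x↦thunk(((let p = -4 in p) + 0), ∅)} | St=[addL(3)]]
[8] [T=(let z = p in 6) | E={p↦thunk(2, {x↦thunk(((let p = -4 in p) + 0), ∅)}), x↦thunk(((let p = -4 in p) + 0), ∅)} | St=[addL(3)]]
[9] [T=6 | E={z↦thunk(p, {p↦thunk(2, {x↦thunk(((let p = -4 in p) + 0), ∅)}), x↦thunk(((let p = -4 in p) + 0), ∅)}), p↦thunk(2, {x↦thunk(((let p = -4 in p) + 0), ∅)}), x↦thunk(((let p = -4 in p) + 0), ∅)} | St=[addL(3)]]
→ final value 9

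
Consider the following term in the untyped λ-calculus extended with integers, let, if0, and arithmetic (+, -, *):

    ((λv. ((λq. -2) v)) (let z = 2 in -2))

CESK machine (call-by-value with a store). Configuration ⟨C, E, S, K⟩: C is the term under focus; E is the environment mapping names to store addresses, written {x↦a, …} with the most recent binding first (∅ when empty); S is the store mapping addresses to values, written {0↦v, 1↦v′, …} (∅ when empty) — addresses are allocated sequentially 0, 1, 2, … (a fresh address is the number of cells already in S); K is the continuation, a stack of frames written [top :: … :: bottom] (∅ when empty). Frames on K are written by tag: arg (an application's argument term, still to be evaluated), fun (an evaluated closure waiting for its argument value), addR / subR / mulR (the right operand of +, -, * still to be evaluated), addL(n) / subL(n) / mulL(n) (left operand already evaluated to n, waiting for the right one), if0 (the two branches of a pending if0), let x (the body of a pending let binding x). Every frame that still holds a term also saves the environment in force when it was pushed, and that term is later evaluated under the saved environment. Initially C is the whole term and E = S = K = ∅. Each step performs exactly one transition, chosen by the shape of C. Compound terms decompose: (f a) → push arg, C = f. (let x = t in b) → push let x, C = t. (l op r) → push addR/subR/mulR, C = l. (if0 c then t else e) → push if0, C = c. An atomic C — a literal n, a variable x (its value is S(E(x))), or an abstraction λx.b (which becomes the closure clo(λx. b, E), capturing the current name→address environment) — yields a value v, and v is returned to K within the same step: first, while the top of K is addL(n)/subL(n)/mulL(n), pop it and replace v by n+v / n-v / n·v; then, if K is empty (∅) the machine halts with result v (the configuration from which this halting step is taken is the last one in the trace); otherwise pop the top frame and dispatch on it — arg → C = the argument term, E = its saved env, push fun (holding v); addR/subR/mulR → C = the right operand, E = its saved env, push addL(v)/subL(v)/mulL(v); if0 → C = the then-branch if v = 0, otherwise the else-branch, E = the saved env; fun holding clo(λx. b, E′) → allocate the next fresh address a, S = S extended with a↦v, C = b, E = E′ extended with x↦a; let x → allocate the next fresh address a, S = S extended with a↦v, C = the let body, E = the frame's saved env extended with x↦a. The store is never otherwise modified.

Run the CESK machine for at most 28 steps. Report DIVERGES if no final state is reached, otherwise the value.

Answer: -2

Execution trace:
0. <C=((λv. ((λq. -2) v)) (let z = 2 in -2)), E=∅, S=∅, K=∅>
1. <C=(λv. ((λq. -2) v)), E=∅, S=∅, K=[arg]>
2. <C=(let z = 2 in -2), E=∅, S=∅, K=[fun]>
3. <C=2, E=∅, S=∅, K=[let z :: fun]>
4. <C=-2, E={z↦0}, S={0↦2}, K=[fun]>
5. <C=((λq. -2) v), E={v↦1}, S={0↦2, 1↦-2}, K=∅>
6. <C=(λq. -2), E={v↦1}, S={0↦2, 1↦-2}, K=[arg]>
7. <C=v, E={v↦1}, S={0↦2, 1↦-2}, K=[fun]>
8. <C=-2, E={q↦2, v↦1}, S={0↦2, 1↦-2, 2↦-2}, K=∅>
→ final value -2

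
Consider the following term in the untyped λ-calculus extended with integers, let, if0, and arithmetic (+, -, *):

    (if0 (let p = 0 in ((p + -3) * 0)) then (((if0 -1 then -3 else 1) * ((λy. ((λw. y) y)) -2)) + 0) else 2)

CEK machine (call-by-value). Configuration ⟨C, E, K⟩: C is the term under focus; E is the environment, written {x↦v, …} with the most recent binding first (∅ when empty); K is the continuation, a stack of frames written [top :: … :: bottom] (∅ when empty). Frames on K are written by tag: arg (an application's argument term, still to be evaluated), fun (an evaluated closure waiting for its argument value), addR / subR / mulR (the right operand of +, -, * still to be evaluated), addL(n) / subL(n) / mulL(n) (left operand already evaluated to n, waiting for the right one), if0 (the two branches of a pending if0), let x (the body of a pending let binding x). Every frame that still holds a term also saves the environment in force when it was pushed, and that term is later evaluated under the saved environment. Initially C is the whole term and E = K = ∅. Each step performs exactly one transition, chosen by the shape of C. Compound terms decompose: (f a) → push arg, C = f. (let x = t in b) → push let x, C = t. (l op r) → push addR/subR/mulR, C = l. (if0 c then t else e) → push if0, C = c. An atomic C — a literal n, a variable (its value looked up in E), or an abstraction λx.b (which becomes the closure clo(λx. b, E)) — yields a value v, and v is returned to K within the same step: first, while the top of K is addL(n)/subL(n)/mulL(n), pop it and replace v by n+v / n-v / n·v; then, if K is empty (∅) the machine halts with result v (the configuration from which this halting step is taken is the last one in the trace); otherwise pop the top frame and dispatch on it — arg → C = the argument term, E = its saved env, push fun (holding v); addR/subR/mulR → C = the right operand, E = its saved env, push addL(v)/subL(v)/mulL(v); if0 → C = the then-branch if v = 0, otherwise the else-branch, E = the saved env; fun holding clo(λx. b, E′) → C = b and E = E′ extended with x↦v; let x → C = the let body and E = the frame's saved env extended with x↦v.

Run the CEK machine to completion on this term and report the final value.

Answer: -2

Execution trace:
t=0: <C=(if0 (let p = 0 in ((p + -3) * 0)) then (((if0 -1 then -3 else 1) * ((λy. ((λw. y) y)) -2)) + 0) else 2), E=∅, K=∅>
t=1: <C=(let p = 0 in ((p + -3) * 0)), E=∅, K=[if0]>
t=2: <C=0, E=∅, K=[let p :: if0]>
t=3: <C=((p + -3) * 0), E={p↦0}, K=[if0]>
t=4: <C=(p + -3), E={p↦0}, K=[mulR :: if0]>
t=5: <C=p, E={p↦0}, K=[addR :: mulR :: if0]>
t=6: <C=-3, E={p↦0}, K=[addL(0) :: mulR :: if0]>
t=7: <C=0, E={p↦0}, K=[mulL(-3) :: if0]>
t=8: <C=(((if0 -1 then -3 else 1) * ((λy. ((λw. y) y)) -2)) + 0), E=∅, K=∅>
t=9: <C=((if0 -1 then -3 else 1) * ((λy. ((λw. y) y)) -2)), E=∅, K=[addR]>
t=10: <C=(if0 -1 then -3 else 1), E=∅, K=[mulR :: addR]>
t=11: <C=-1, E=∅, K=[if0 :: mulR :: addR]>
t=12: <C=1, E=∅, K=[mulR :: addR]>
t=13: <C=((λy. ((λw. y) y)) -2), E=∅, K=[mulL(1) :: addR]>
t=14: <C=(λy. ((λw. y) y)), E=∅, K=[arg :: mulL(1) :: addR]>
t=15: <C=-2, E=∅, K=[fun :: mulL(1) :: addR]>
t=16: <C=((λw. y) y), E={y↦-2}, K=[mulL(1) :: addR]>
t=17: <C=(λw. y), E={y↦-2}, K=[arg :: mulL(1) :: addR]>
t=18: <C=y, E={y↦-2}, K=[fun :: mulL(1) :: addR]>
t=19: <C=y, E={w↦-2, y↦-2}, K=[mulL(1) :: addR]>
t=20: <C=0, E=∅, K=[addL(-2)]>
→ final value -2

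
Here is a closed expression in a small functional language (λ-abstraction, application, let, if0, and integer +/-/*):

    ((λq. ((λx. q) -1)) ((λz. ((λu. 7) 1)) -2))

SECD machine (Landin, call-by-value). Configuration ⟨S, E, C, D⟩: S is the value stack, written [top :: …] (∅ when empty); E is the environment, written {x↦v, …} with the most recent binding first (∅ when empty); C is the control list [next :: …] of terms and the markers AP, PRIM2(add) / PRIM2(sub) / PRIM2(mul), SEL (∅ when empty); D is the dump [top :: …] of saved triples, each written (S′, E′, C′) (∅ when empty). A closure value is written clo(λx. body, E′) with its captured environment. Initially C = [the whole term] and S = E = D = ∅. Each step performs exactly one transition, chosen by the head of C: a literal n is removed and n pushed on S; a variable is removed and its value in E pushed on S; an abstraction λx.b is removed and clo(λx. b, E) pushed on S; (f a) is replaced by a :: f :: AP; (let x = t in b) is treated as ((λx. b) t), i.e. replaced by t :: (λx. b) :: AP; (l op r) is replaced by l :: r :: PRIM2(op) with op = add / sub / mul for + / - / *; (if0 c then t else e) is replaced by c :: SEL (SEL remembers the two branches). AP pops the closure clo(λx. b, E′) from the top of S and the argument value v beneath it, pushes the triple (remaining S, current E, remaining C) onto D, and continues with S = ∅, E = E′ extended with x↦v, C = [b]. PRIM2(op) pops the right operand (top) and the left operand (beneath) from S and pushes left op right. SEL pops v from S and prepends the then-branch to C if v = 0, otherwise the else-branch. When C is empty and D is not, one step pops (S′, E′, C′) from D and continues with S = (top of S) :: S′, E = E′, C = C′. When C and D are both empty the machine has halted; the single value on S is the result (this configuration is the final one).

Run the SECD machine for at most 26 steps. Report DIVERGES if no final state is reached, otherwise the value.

Answer: 7

Machine steps:
[0] <S=∅, E=∅, C=[((λq. ((λx. q) -1)) ((λz. ((λu. 7) 1)) -2))], D=∅>
[1] <S=∅, E=∅, C=[((λz. ((λu. 7) 1)) -2) :: (λq. ((λx. q) -1)) :: AP], D=∅>
[2] <S=∅, E=∅, C=[-2 :: (λz. ((λu. 7) 1)) :: AP :: (λq. ((λx. q) -1)) :: AP], D=∅>
[3] <S=[-2], E=∅, C=[(λz. ((λu. 7) 1)) :: AP :: (λq. ((λx. q) -1)) :: AP], D=∅>
[4] <S=[clo(λz. ((λu. 7) 1), ∅) :: -2], E=∅, C=[AP :: (λq. ((λx. q) -1)) :: AP], D=∅>
[5] <S=∅, E={z↦-2}, C=[((λu. 7) 1)], D=[(∅, ∅, [(λq. ((λx. q) -1)) :: AP])]>
[6] <S=∅, E={z↦-2}, C=[1 :: (λu. 7) :: AP], D=[(∅, ∅, [(λq. ((λx. q) -1)) :: AP])]>
[7] <S=[1], E={z↦-2}, C=[(λu. 7) :: AP], D=[(∅, ∅, [(λq. ((λx. q) -1)) :: AP])]>
[8] <S=[clo(λu. 7, {z↦-2}) :: 1], E={z↦-2}, C=[AP], D=[(∅, ∅, [(λq. ((λx. q) -1)) :: AP])]>
[9] <S=∅, E={u↦1, z↦-2}, C=[7], D=[(∅, {z↦-2}, ∅) :: (∅, ∅, [(λq. ((λx. q) -1)) :: AP])]>
[10] <S=[7], E={u↦1, z↦-2}, C=∅, D=[(∅, {z↦-2}, ∅) :: (∅, ∅, [(λq. ((λx. q) -1)) :: AP])]>
[11] <S=[7], E={z↦-2}, C=∅, D=[(∅, ∅, [(λq. ((λx. q) -1)) :: AP])]>
[12] <S=[7], E=∅, C=[(λq. ((λx. q) -1)) :: AP], D=∅>
[13] <S=[clo(λq. ((λx. q) -1), ∅) :: 7], E=∅, C=[AP], D=∅>
[14] <S=∅, E={q↦7}, C=[((λx. q) -1)], D=[(∅, ∅, ∅)]>
[15] <S=∅, E={q↦7}, C=[-1 :: (λx. q) :: AP], D=[(∅, ∅, ∅)]>
[16] <S=[-1], E={q↦7}, C=[(λx. q) :: AP], D=[(∅, ∅, ∅)]>
[17] <S=[clo(λx. q, {q↦7}) :: -1], E={q↦7}, C=[AP], D=[(∅, ∅, ∅)]>
[18] <S=∅, E={x↦-1, q↦7}, C=[q], D=[(∅, {q↦7}, ∅) :: (∅, ∅, ∅)]>
[19] <S=[7], E={x↦-1, q↦7}, C=∅, D=[(∅, {q↦7}, ∅) :: (∅, ∅, ∅)]>
[20] <S=[7], E={q↦7}, C=∅, D=[(∅, ∅, ∅)]>
[21] <S=[7], E=∅, C=∅, D=∅>
→ final value 7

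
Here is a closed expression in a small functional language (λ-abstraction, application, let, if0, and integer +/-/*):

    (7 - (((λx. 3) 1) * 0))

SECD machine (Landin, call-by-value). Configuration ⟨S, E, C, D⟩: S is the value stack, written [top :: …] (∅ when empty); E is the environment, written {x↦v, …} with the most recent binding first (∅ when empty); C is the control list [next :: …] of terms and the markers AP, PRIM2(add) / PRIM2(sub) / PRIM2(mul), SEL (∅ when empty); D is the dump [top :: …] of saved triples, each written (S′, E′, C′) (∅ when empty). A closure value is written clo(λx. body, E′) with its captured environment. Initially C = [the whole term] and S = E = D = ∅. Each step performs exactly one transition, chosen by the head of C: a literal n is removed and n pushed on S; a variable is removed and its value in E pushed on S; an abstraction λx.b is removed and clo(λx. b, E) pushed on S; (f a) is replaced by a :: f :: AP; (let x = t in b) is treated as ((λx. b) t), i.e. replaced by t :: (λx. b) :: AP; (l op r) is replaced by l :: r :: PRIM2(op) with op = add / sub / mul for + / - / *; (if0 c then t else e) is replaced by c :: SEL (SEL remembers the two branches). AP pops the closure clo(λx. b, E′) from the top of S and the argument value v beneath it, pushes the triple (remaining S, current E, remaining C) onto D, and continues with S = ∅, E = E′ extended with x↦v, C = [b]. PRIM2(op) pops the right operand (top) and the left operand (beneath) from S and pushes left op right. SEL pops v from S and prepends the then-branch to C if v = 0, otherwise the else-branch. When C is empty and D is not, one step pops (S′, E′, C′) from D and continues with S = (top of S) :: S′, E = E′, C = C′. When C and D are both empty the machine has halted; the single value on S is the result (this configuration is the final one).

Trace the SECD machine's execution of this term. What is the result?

0. <S=∅, E=∅, C=[(7 - (((λx. 3) 1) * 0))], D=∅>
1. <S=∅, E=∅, C=[7 :: (((λx. 3) 1) * 0) :: PRIM2(sub)], D=∅>
2. <S=[7], E=∅, C=[(((λx. 3) 1) * 0) :: PRIM2(sub)], D=∅>
3. <S=[7], E=∅, C=[((λx. 3) 1) :: 0 :: PRIM2(mul) :: PRIM2(sub)], D=∅>
4. <S=[7], E=∅, C=[1 :: (λx. 3) :: AP :: 0 :: PRIM2(mul) :: PRIM2(sub)], D=∅>
5. <S=[1 :: 7], E=∅, C=[(λx. 3) :: AP :: 0 :: PRIM2(mul) :: PRIM2(sub)], D=∅>
6. <S=[clo(λx. 3, ∅) :: 1 :: 7], E=∅, C=[AP :: 0 :: PRIM2(mul) :: PRIM2(sub)], D=∅>
7. <S=∅, E={x↦1}, C=[3], D=[([7], ∅, [0 :: PRIM2(mul) :: PRIM2(sub)])]>
8. <S=[3], E={x↦1}, C=∅, D=[([7], ∅, [0 :: PRIM2(mul) :: PRIM2(sub)])]>
9. <S=[3 :: 7], E=∅, C=[0 :: PRIM2(mul) :: PRIM2(sub)], D=∅>
10. <S=[0 :: 3 :: 7], E=∅, C=[PRIM2(mul) :: PRIM2(sub)], D=∅>
11. <S=[0 :: 7], E=∅, C=[PRIM2(sub)], D=∅>
12. <S=[7], E=∅, C=∅, D=∅>
→ final value 7

Answer: 7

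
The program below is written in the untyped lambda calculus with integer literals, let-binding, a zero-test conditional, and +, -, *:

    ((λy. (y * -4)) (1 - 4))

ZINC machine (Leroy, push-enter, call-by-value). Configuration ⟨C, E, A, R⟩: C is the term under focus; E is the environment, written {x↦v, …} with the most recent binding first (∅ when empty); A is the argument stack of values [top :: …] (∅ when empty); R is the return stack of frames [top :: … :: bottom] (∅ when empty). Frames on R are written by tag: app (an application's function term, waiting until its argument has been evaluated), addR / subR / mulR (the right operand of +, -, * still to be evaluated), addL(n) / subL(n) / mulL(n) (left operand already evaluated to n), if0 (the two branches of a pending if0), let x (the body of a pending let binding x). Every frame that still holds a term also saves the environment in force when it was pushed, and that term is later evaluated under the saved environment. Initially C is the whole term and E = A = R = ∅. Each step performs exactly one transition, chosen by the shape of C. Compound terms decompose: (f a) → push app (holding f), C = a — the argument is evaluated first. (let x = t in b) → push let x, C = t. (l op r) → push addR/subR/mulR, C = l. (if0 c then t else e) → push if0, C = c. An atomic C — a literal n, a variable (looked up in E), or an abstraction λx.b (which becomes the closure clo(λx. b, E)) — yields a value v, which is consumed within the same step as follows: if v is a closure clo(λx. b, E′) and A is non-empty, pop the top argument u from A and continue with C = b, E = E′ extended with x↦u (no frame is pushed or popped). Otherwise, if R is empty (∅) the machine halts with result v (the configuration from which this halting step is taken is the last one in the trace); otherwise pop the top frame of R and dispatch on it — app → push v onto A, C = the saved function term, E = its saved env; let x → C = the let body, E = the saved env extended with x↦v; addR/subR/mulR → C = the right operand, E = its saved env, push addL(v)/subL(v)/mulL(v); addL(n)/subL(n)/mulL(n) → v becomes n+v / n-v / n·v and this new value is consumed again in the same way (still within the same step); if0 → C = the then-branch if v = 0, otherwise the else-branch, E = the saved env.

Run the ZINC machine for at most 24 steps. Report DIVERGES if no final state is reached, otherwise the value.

Answer: 12

Execution trace:
[0] [C=((λy. (y * -4)) (1 - 4)) | E=∅ | A=∅ | R=∅]
[1] [C=(1 - 4) | E=∅ | A=∅ | R=[app]]
[2] [C=1 | E=∅ | A=∅ | R=[subR :: app]]
[3] [C=4 | E=∅ | A=∅ | R=[subL(1) :: app]]
[4] [C=(λy. (y * -4)) | E=∅ | A=[-3] | R=∅]
[5] [C=(y * -4) | E={y↦-3} | A=∅ | R=∅]
[6] [C=y | E={y↦-3} | A=∅ | R=[mulR]]
[7] [C=-4 | E={y↦-3} | A=∅ | R=[mulL(-3)]]
→ final value 12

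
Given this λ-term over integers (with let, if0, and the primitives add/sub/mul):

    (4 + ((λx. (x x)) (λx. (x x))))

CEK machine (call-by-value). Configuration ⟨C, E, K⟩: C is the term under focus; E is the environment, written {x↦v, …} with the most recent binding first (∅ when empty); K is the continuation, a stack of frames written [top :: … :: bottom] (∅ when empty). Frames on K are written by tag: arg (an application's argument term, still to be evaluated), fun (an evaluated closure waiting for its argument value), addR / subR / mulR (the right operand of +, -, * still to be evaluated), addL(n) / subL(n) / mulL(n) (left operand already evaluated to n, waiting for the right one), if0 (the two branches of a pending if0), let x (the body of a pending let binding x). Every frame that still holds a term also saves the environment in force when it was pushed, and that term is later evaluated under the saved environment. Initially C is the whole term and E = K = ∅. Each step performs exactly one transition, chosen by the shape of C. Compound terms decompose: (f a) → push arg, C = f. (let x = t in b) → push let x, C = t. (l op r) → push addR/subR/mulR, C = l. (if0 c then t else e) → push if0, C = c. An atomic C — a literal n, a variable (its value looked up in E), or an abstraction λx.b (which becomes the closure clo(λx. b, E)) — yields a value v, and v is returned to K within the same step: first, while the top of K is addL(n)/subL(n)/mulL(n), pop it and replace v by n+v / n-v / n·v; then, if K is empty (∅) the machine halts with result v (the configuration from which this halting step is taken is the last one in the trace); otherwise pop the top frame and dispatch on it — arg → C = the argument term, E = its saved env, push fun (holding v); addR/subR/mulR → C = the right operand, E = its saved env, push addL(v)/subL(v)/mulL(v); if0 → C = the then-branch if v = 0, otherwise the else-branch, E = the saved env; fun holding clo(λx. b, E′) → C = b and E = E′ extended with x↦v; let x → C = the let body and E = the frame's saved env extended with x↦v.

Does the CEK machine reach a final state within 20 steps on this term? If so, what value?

0. [C=(4 + ((λx. (x x)) (λx. (x x)))) | E=∅ | K=∅]
1. [C=4 | E=∅ | K=[addR]]
2. [C=((λx. (x x)) (λx. (x x))) | E=∅ | K=[addL(4)]]
3. [C=(λx. (x x)) | E=∅ | K=[arg :: addL(4)]]
4. [C=(λx. (x x)) | E=∅ | K=[fun :: addL(4)]]
5. [C=(x x) | E={x↦clo(λx. (x x), ∅)} | K=[addL(4)]]
6. [C=x | E={x↦clo(λx. (x x), ∅)} | K=[arg :: addL(4)]]
7. [C=x | E={x↦clo(λx. (x x), ∅)} | K=[fun :: addL(4)]]
… configuration repeats with period 3 (steps 5–7 recur indefinitely) …

Answer: DIVERGES (no final state within 20 steps)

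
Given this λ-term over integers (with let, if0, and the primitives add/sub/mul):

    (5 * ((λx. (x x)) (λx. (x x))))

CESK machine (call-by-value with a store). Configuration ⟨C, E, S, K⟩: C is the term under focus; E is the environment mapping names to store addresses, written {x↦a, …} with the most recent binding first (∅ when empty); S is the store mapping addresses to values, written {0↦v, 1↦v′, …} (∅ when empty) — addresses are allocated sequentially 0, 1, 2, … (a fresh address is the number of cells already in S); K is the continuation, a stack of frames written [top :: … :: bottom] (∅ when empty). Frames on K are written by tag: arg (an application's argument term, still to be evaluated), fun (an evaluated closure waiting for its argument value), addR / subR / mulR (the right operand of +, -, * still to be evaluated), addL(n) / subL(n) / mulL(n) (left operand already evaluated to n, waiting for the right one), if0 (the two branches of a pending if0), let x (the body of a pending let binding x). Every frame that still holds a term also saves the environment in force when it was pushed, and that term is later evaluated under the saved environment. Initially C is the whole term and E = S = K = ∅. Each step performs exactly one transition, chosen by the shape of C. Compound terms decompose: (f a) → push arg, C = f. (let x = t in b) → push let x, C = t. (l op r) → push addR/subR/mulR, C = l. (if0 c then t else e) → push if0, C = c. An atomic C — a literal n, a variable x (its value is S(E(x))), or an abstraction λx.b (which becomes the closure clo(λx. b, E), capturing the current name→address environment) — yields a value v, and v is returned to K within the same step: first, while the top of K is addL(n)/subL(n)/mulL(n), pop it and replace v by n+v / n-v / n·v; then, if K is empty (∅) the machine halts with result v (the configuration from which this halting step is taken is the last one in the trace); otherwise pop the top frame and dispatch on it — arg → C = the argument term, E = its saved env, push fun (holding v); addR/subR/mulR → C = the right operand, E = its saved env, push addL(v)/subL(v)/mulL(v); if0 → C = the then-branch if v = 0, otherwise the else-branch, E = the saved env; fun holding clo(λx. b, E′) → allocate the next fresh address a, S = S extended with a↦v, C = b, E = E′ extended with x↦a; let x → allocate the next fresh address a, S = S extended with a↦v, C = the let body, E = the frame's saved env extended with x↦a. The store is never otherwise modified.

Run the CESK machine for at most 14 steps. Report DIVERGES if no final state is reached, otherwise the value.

Answer: DIVERGES (no final state within 14 steps)

Derivation:
step 0: [C=(5 * ((λx. (x x)) (λx. (x x)))) | E=∅ | S=∅ | K=∅]
step 1: [C=5 | E=∅ | S=∅ | K=[mulR]]
step 2: [C=((λx. (x x)) (λx. (x x))) | E=∅ | S=∅ | K=[mulL(5)]]
step 3: [C=(λx. (x x)) | E=∅ | S=∅ | K=[arg :: mulL(5)]]
step 4: [C=(λx. (x x)) | E=∅ | S=∅ | K=[fun :: mulL(5)]]
step 5: [C=(x x) | E={x↦0} | S={0↦clo(λx. (x x), ∅)} | K=[mulL(5)]]
step 6: [C=x | E={x↦0} | S={0↦clo(λx. (x x), ∅)} | K=[arg :: mulL(5)]]
step 7: [C=x | E={x↦0} | S={0↦clo(λx. (x x), ∅)} | K=[fun :: mulL(5)]]
step 8: [C=(x x) | E={x↦1} | S={0↦clo(λx. (x x), ∅), 1↦clo(λx. (x x), ∅)} | K=[mulL(5)]]
step 9: [C=x | E={x↦1} | S={0↦clo(λx. (x x), ∅), 1↦clo(λx. (x x), ∅)} | K=[arg :: mulL(5)]]
step 10: [C=x | E={x↦1} | S={0↦clo(λx. (x x), ∅), 1↦clo(λx. (x x), ∅)} | K=[fun :: mulL(5)]]
step 11: [C=(x x) | E={x↦2} | S={0↦clo(λx. (x x), ∅), 1↦clo(λx. (x x), ∅), 2↦clo(λx. (x x), ∅)} | K=[mulL(5)]]
step 12: [C=x | E={x↦2} | S={0↦clo(λx. (x x), ∅), 1↦clo(λx. (x x), ∅), 2↦clo(λx. (x x), ∅)} | K=[arg :: mulL(5)]]
step 13: [C=x | E={x↦2} | S={0↦clo(λx. (x x), ∅), 1↦clo(λx. (x x), ∅), 2↦clo(λx. (x x), ∅)} | K=[fun :: mulL(5)]]
step 14: [C=(x x) | E={x↦3} | S={0↦clo(λx. (x x), ∅), 1↦clo(λx. (x x), ∅), 2↦clo(λx. (x x), ∅), 3↦clo(λx. (x x), ∅)} | K=[mulL(5)]]
→ 14 transitions taken and the configuration is still not final: no result within 14 steps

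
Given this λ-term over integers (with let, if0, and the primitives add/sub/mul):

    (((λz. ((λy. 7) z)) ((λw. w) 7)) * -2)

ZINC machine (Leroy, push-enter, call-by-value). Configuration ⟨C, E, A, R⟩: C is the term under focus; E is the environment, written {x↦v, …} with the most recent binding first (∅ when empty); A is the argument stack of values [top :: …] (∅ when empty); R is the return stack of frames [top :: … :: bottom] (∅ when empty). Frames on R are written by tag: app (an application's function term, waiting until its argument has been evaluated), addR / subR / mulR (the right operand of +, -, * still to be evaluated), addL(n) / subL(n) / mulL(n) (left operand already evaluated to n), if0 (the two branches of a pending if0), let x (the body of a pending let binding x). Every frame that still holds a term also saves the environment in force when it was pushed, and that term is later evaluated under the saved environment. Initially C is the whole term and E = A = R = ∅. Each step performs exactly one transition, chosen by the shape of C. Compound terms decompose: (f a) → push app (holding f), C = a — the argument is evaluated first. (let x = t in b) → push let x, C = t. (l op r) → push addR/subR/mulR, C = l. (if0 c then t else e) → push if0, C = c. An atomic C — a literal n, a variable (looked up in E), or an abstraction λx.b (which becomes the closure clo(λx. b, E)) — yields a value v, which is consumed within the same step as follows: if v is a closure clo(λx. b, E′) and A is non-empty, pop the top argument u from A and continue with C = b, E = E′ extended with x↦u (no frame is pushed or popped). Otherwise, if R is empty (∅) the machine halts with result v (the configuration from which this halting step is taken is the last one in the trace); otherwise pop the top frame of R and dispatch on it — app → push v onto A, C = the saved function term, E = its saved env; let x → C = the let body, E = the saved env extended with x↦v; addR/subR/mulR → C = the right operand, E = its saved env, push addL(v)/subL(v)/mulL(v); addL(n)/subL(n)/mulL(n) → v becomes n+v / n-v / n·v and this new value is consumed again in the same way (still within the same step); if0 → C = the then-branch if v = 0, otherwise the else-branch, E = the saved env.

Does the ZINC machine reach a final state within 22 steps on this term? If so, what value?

0. <C=(((λz. ((λy. 7) z)) ((λw. w) 7)) * -2), E=∅, A=∅, R=∅>
1. <C=((λz. ((λy. 7) z)) ((λw. w) 7)), E=∅, A=∅, R=[mulR]>
2. <C=((λw. w) 7), E=∅, A=∅, R=[app :: mulR]>
3. <C=7, E=∅, A=∅, R=[app :: app :: mulR]>
4. <C=(λw. w), E=∅, A=[7], R=[app :: mulR]>
5. <C=w, E={w↦7}, A=∅, R=[app :: mulR]>
6. <C=(λz. ((λy. 7) z)), E=∅, A=[7], R=[mulR]>
7. <C=((λy. 7) z), E={z↦7}, A=∅, R=[mulR]>
8. <C=z, E={z↦7}, A=∅, R=[app :: mulR]>
9. <C=(λy. 7), E={z↦7}, A=[7], R=[mulR]>
10. <C=7, E={y↦7, z↦7}, A=∅, R=[mulR]>
11. <C=-2, E=∅, A=∅, R=[mulL(7)]>
→ final value -14

Answer: -14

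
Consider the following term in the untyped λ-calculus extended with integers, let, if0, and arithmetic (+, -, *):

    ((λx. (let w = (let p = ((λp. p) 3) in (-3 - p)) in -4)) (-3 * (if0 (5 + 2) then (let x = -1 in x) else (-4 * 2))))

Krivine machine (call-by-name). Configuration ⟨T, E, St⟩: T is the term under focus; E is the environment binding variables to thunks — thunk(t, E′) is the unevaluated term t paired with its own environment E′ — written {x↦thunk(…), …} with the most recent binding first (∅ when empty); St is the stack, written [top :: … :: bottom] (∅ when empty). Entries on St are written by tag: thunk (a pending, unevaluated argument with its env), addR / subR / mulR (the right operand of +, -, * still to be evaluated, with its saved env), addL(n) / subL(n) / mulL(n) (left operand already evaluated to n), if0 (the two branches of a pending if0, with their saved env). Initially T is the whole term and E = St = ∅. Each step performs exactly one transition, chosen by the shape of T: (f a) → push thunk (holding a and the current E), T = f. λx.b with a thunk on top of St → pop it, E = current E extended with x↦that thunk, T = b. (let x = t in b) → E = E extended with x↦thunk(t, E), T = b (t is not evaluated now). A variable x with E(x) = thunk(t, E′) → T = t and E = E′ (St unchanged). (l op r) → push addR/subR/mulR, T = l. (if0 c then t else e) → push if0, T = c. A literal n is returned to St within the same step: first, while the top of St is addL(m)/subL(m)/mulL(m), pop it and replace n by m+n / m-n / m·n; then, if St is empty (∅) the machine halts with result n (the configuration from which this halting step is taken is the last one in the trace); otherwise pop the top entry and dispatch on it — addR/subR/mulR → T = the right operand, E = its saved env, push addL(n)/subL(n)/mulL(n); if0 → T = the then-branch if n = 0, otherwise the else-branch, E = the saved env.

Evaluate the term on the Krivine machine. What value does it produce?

Answer: -4

Execution trace:
t=0: ⟨T=((λx. (let w = (let p = ((λp. p) 3) in (-3 - p)) in -4)) (-3 * (if0 (5 + 2) then (let x = -1 in x) else (-4 * 2)))); E=∅; St=∅⟩
t=1: ⟨T=(λx. (let w = (let p = ((λp. p) 3) in (-3 - p)) in -4)); E=∅; St=[thunk]⟩
t=2: ⟨T=(let w = (let p = ((λp. p) 3) in (-3 - p)) in -4); E={x↦thunk((-3 * (if0 (5 + 2) then (let x = -1 in x) else (-4 * 2))), ∅)}; St=∅⟩
t=3: ⟨T=-4; E={w↦thunk((let p = ((λp. p) 3) in (-3 - p)), {x↦thunk((-3 * (if0 (5 + 2) then (let x = -1 in x) else (-4 * 2))), ∅)}), x↦thunk((-3 * (if0 (5 + 2) then (let x = -1 in x) else (-4 * 2))), ∅)}; St=∅⟩
→ final value -4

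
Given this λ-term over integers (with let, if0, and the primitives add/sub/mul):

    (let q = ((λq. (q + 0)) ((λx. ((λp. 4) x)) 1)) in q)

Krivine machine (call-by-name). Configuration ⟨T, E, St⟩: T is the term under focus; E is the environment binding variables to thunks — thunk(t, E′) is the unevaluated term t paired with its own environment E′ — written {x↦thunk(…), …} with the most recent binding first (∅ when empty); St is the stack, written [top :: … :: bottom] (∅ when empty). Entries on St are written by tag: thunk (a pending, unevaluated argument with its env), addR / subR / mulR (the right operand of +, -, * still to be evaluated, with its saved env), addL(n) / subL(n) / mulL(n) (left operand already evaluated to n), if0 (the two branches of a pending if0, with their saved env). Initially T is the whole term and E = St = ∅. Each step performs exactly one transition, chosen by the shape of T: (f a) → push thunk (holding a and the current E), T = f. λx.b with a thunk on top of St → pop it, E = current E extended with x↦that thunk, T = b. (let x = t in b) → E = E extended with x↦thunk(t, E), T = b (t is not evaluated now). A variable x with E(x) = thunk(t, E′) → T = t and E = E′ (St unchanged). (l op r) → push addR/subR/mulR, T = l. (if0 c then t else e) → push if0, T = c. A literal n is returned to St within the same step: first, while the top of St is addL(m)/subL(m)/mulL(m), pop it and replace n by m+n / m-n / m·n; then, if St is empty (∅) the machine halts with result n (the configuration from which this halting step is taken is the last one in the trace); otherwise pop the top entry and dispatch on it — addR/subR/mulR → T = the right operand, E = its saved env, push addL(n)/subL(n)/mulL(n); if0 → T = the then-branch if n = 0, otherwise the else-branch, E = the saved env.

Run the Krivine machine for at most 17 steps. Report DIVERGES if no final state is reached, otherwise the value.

Answer: 4

Machine steps:
0. ⟨T=(let q = ((λq. (q + 0)) ((λx. ((λp. 4) x)) 1)) in q); E=∅; St=∅⟩
1. ⟨T=q; E={q↦thunk(((λq. (q + 0)) ((λx. ((λp. 4) x)) 1)), ∅)}; St=∅⟩
2. ⟨T=((λq. (q + 0)) ((λx. ((λp. 4) x)) 1)); E=∅; St=∅⟩
3. ⟨T=(λq. (q + 0)); E=∅; St=[thunk]⟩
4. ⟨T=(q + 0); E={q↦thunk(((λx. ((λp. 4) x)) 1), ∅)}; St=∅⟩
5. ⟨T=q; E={q↦thunk(((λx. ((λp. 4) x)) 1), ∅)}; St=[addR]⟩
6. ⟨T=((λx. ((λp. 4) x)) 1); E=∅; St=[addR]⟩
7. ⟨T=(λx. ((λp. 4) x)); E=∅; St=[thunk :: addR]⟩
8. ⟨T=((λp. 4) x); E={x↦thunk(1, ∅)}; St=[addR]⟩
9. ⟨T=(λp. 4); E={x↦thunk(1, ∅)}; St=[thunk :: addR]⟩
10. ⟨T=4; E={p↦thunk(x, {x↦thunk(1, ∅)}), x↦thunk(1, ∅)}; St=[addR]⟩
11. ⟨T=0; E={q↦thunk(((λx. ((λp. 4) x)) 1), ∅)}; St=[addL(4)]⟩
→ final value 4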